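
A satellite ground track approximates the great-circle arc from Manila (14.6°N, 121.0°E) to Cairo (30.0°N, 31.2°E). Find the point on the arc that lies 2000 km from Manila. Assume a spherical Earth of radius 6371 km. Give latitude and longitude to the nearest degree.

≈ 23°N, 104°E

Write both endpoints as unit vectors p₁, p₂ with components (cos φ cos λ, cos φ sin λ, sin φ).
The central angle between the endpoints is δ = arccos(p₁·p₂) ≈ 1.441 rad (82.6°). The total great-circle distance is δ·R ≈ 1.441 × 6371 ≈ 9184 km, so the target fraction is f = 2000/9184 ≈ 0.218.
Interpolate at f ≈ 0.218 with slerp weights a = sin((1−f)δ)/sin δ ≈ 0.911, b = sin(fδ)/sin δ ≈ 0.311.
p = a·p₁ + b·p₂ ≈ (-0.223, 0.895, 0.385); φ = arcsin(p_z) ≈ 22.66°, λ = atan2(p_y, p_x) ≈ 104.01°.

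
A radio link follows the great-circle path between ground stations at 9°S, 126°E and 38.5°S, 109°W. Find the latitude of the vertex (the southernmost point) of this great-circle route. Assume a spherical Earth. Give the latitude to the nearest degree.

The great circle lies in the plane with unit normal n̂ = (p₁ × p₂)/|p₁ × p₂|.
Here n̂_z ≈ +0.675; the vertex latitude is φ_max = arccos|n̂_z| ≈ 47.6°.
Check via Clairaut: cos φ_max = |cos φ₁| · sin C = cos(9.0°)·sin(136.9°) ≈ 0.675, again giving ≈ 47.6°.

≈ 48°S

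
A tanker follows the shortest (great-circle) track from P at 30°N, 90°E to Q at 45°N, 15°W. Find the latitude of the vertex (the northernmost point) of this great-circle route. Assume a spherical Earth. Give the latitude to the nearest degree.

≈ 53°N

The great circle lies in the plane with unit normal n̂ = (p₁ × p₂)/|p₁ × p₂|.
Here n̂_z ≈ -0.603; the vertex latitude is φ_max = arccos|n̂_z| ≈ 52.9°.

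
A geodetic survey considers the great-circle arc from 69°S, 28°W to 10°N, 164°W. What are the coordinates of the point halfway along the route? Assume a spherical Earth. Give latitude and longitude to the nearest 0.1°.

From cos δ = sin φ₁ sin φ₂ + cos φ₁ cos φ₂ cos Δλ, the central angle is δ ≈ 2.000 rad (114.6°).
Interpolate at f = 1/2 with slerp weights a = sin((1−f)δ)/sin δ ≈ 0.925, b = sin(fδ)/sin δ ≈ 0.925.
p = a·p₁ + b·p₂ ≈ (-0.583, -0.407, -0.703); φ = arcsin(p_z) ≈ -44.68°, λ = atan2(p_y, p_x) ≈ -145.10°.

≈ 44.7°S, 145.1°W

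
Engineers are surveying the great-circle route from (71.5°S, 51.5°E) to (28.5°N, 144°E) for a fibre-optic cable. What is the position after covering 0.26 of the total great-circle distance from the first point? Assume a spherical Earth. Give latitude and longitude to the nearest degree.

≈ (53°S, 108°E)

Write both endpoints as unit vectors p₁, p₂ with components (cos φ cos λ, cos φ sin λ, sin φ).
The central angle between the endpoints is δ = arccos(p₁·p₂) ≈ 2.054 rad (117.7°).
Interpolate at f = 0.26 with slerp weights a = sin((1−f)δ)/sin δ ≈ 1.128, b = sin(fδ)/sin δ ≈ 0.575.
p = a·p₁ + b·p₂ ≈ (-0.186, 0.577, -0.795); φ = arcsin(p_z) ≈ -52.68°, λ = atan2(p_y, p_x) ≈ 107.86°.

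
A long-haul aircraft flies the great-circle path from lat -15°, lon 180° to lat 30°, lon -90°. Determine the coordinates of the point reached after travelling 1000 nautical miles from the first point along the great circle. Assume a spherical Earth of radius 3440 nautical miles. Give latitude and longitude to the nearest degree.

≈ lat -6°, lon -165°

Convert each endpoint to a unit vector on the sphere (x = cos φ cos λ, y = cos φ sin λ, z = sin φ).
The central angle between the endpoints is δ = arccos(p₁·p₂) ≈ 1.701 rad (97.4°). The total great-circle distance is δ·R ≈ 1.701 × 3440 ≈ 5850 nmi, so the target fraction is f = 1000/5850 ≈ 0.171.
Interpolate at f ≈ 0.171 with slerp weights a = sin((1−f)δ)/sin δ ≈ 0.995, b = sin(fδ)/sin δ ≈ 0.289.
p = a·p₁ + b·p₂ ≈ (-0.962, -0.250, -0.113); φ = arcsin(p_z) ≈ -6.49°, λ = atan2(p_y, p_x) ≈ -165.41°.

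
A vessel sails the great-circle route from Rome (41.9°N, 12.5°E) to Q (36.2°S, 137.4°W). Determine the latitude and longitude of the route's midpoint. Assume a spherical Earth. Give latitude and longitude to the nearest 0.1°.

From cos δ = sin φ₁ sin φ₂ + cos φ₁ cos φ₂ cos Δλ, the central angle is δ ≈ 2.724 rad (156.1°).
Interpolate at f = 1/2 with slerp weights a = sin((1−f)δ)/sin δ ≈ 2.412, b = sin(fδ)/sin δ ≈ 2.412.
p = a·p₁ + b·p₂ ≈ (0.320, -0.929, 0.186); φ = arcsin(p_z) ≈ 10.74°, λ = atan2(p_y, p_x) ≈ -70.99°.

≈ (10.7°N, 71.0°W)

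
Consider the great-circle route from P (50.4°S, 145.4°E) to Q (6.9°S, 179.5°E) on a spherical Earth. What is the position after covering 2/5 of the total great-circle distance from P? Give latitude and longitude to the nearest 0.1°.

≈ (34.1°S, 163.0°E)

Convert each endpoint to a unit vector on the sphere (x = cos φ cos λ, y = cos φ sin λ, z = sin φ).
The central angle between the endpoints is δ = arccos(p₁·p₂) ≈ 0.906 rad (51.9°).
Interpolate at f = 2/5 with slerp weights a = sin((1−f)δ)/sin δ ≈ 0.657, b = sin(fδ)/sin δ ≈ 0.450.
p = a·p₁ + b·p₂ ≈ (-0.792, 0.242, -0.561); φ = arcsin(p_z) ≈ -34.09°, λ = atan2(p_y, p_x) ≈ 163.02°.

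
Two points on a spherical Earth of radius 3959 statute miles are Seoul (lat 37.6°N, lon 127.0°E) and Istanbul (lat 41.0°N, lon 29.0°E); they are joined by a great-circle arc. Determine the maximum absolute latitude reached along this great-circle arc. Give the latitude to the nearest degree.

The great circle lies in the plane with unit normal n̂ = (p₁ × p₂)/|p₁ × p₂|.
Here n̂_z ≈ -0.624; the vertex latitude is φ_max = arccos|n̂_z| ≈ 51.4°.
Check via Clairaut: cos φ_max = |cos φ₁| · sin C = cos(37.6°)·sin(52.0°) ≈ 0.624, again giving ≈ 51.4°.

≈ 51°N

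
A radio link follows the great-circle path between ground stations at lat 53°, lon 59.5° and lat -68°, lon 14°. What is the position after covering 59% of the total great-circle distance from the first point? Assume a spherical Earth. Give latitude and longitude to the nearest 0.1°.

≈ lat -19.2°, lon 39.9°

Convert each endpoint to a unit vector on the sphere (x = cos φ cos λ, y = cos φ sin λ, z = sin φ).
The central angle between the endpoints is δ = arccos(p₁·p₂) ≈ 2.193 rad (125.6°).
Interpolate at f = 0.59 with slerp weights a = sin((1−f)δ)/sin δ ≈ 0.963, b = sin(fδ)/sin δ ≈ 1.183.
p = a·p₁ + b·p₂ ≈ (0.724, 0.607, -0.328); φ = arcsin(p_z) ≈ -19.16°, λ = atan2(p_y, p_x) ≈ 39.95°.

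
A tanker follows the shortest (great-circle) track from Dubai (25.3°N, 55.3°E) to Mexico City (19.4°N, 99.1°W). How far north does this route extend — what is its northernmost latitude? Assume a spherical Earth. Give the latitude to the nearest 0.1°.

≈ 61.8°N

The great circle lies in the plane with unit normal n̂ = (p₁ × p₂)/|p₁ × p₂|.
Here n̂_z ≈ -0.473; the vertex latitude is φ_max = arccos|n̂_z| ≈ 61.8°.
Check via Clairaut: cos φ_max = |cos φ₁| · sin C = cos(25.3°)·sin(31.5°) ≈ 0.473, again giving ≈ 61.8°.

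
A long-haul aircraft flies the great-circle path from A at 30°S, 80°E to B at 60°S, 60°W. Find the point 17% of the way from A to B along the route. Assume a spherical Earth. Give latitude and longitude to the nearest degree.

≈ 43°S, 74°E

Write both endpoints as unit vectors p₁, p₂ with components (cos φ cos λ, cos φ sin λ, sin φ).
The central angle between the endpoints is δ = arccos(p₁·p₂) ≈ 1.469 rad (84.2°).
Interpolate at f = 0.17 with slerp weights a = sin((1−f)δ)/sin δ ≈ 0.944, b = sin(fδ)/sin δ ≈ 0.248.
p = a·p₁ + b·p₂ ≈ (0.204, 0.697, -0.687); φ = arcsin(p_z) ≈ -43.40°, λ = atan2(p_y, p_x) ≈ 73.69°.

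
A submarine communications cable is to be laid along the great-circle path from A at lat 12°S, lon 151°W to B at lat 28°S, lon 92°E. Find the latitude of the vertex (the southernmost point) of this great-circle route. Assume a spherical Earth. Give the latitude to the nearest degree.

≈ 36°S

The great circle lies in the plane with unit normal n̂ = (p₁ × p₂)/|p₁ × p₂|.
Here n̂_z ≈ -0.805; the vertex latitude is φ_max = arccos|n̂_z| ≈ 36.4°.
Check via Clairaut: cos φ_max = |cos φ₁| · sin C = cos(12.0°)·sin(124.6°) ≈ 0.805, again giving ≈ 36.4°.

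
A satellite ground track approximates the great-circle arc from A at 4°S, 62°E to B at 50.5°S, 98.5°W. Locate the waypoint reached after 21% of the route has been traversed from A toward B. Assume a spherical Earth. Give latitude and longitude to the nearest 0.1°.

≈ 28.9°S, 54.8°E

Write both endpoints as unit vectors p₁, p₂ with components (cos φ cos λ, cos φ sin λ, sin φ).
The central angle between the endpoints is δ = arccos(p₁·p₂) ≈ 2.146 rad (123.0°).
Interpolate at f = 0.21 with slerp weights a = sin((1−f)δ)/sin δ ≈ 1.183, b = sin(fδ)/sin δ ≈ 0.519.
p = a·p₁ + b·p₂ ≈ (0.505, 0.715, -0.483); φ = arcsin(p_z) ≈ -28.90°, λ = atan2(p_y, p_x) ≈ 54.77°.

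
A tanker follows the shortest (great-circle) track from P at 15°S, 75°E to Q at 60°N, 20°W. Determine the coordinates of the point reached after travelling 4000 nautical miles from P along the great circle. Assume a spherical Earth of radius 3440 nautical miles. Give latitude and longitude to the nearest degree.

≈ 41°N, 36°E

Write both endpoints as unit vectors p₁, p₂ with components (cos φ cos λ, cos φ sin λ, sin φ).
The central angle between the endpoints is δ = arccos(p₁·p₂) ≈ 1.840 rad (105.4°). The total great-circle distance is δ·R ≈ 1.840 × 3440 ≈ 6331 nmi, so the target fraction is f = 4000/6331 ≈ 0.632.
Interpolate at f ≈ 0.632 with slerp weights a = sin((1−f)δ)/sin δ ≈ 0.650, b = sin(fδ)/sin δ ≈ 0.952.
p = a·p₁ + b·p₂ ≈ (0.610, 0.444, 0.656); φ = arcsin(p_z) ≈ 41.03°, λ = atan2(p_y, p_x) ≈ 36.04°.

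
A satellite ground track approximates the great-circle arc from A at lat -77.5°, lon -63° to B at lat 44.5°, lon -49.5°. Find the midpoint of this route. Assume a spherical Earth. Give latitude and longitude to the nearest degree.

Convert each endpoint to a unit vector on the sphere (x = cos φ cos λ, y = cos φ sin λ, z = sin φ).
The central angle between the endpoints is δ = arccos(p₁·p₂) ≈ 2.134 rad (122.3°).
Interpolate at f = 1/2 with slerp weights a = sin((1−f)δ)/sin δ ≈ 1.036, b = sin(fδ)/sin δ ≈ 1.036.
p = a·p₁ + b·p₂ ≈ (0.582, -0.762, -0.285); φ = arcsin(p_z) ≈ -16.58°, λ = atan2(p_y, p_x) ≈ -52.63°.

≈ lat -17°, lon -53°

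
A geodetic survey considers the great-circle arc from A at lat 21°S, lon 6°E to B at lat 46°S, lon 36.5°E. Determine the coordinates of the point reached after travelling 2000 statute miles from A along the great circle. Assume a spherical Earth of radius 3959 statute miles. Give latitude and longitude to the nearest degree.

≈ lat 42°S, lon 30°E

Convert each endpoint to a unit vector on the sphere (x = cos φ cos λ, y = cos φ sin λ, z = sin φ).
The central angle between the endpoints is δ = arccos(p₁·p₂) ≈ 0.615 rad (35.3°). The total great-circle distance is δ·R ≈ 0.615 × 3959 ≈ 2436 mi, so the target fraction is f = 2000/2436 ≈ 0.821.
Interpolate at f ≈ 0.821 with slerp weights a = sin((1−f)δ)/sin δ ≈ 0.190, b = sin(fδ)/sin δ ≈ 0.838.
p = a·p₁ + b·p₂ ≈ (0.645, 0.365, -0.671); φ = arcsin(p_z) ≈ -42.17°, λ = atan2(p_y, p_x) ≈ 29.51°.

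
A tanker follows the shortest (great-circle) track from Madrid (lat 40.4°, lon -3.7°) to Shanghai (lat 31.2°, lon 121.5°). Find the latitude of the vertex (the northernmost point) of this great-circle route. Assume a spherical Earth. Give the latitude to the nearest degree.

The great circle lies in the plane with unit normal n̂ = (p₁ × p₂)/|p₁ × p₂|.
Here n̂_z ≈ +0.533; the vertex latitude is φ_max = arccos|n̂_z| ≈ 57.8°.
Check via Clairaut: cos φ_max = |cos φ₁| · sin C = cos(40.4°)·sin(44.4°) ≈ 0.533, again giving ≈ 57.8°.

≈ 58°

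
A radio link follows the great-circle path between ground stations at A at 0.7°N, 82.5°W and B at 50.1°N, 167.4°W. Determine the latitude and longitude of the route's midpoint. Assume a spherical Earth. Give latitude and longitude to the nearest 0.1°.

Convert each endpoint to a unit vector on the sphere (x = cos φ cos λ, y = cos φ sin λ, z = sin φ).
The central angle between the endpoints is δ = arccos(p₁·p₂) ≈ 1.504 rad (86.2°).
Interpolate at f = 1/2 with slerp weights a = sin((1−f)δ)/sin δ ≈ 0.685, b = sin(fδ)/sin δ ≈ 0.685.
p = a·p₁ + b·p₂ ≈ (-0.339, -0.775, 0.534); φ = arcsin(p_z) ≈ 32.25°, λ = atan2(p_y, p_x) ≈ -113.65°.

≈ 32.3°N, 113.7°W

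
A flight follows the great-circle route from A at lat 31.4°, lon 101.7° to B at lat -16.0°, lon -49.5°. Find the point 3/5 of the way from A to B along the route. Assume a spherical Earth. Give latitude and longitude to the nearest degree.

≈ lat 20°, lon -1°

The haversine formula gives a central angle δ ≈ 2.611 rad (149.6°) between the endpoints.
Interpolate at f = 3/5 with slerp weights a = sin((1−f)δ)/sin δ ≈ 1.709, b = sin(fδ)/sin δ ≈ 1.977.
p = a·p₁ + b·p₂ ≈ (0.938, -0.016, 0.346); φ = arcsin(p_z) ≈ 20.22°, λ = atan2(p_y, p_x) ≈ -1.00°.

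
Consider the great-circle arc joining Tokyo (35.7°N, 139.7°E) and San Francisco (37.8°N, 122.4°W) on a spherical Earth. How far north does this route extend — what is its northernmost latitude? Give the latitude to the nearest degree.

≈ 49°N

The great circle lies in the plane with unit normal n̂ = (p₁ × p₂)/|p₁ × p₂|.
Here n̂_z ≈ +0.660; the vertex latitude is φ_max = arccos|n̂_z| ≈ 48.7°.
Check via Clairaut: cos φ_max = |cos φ₁| · sin C = cos(35.7°)·sin(54.4°) ≈ 0.660, again giving ≈ 48.7°.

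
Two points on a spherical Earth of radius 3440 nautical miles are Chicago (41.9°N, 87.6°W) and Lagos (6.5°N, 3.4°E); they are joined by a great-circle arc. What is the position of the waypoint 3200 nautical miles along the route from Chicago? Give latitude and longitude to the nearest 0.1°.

Convert each endpoint to a unit vector on the sphere (x = cos φ cos λ, y = cos φ sin λ, z = sin φ).
The central angle between the endpoints is δ = arccos(p₁·p₂) ≈ 1.508 rad (86.4°). The total great-circle distance is δ·R ≈ 1.508 × 3440 ≈ 5188 nmi, so the target fraction is f = 3200/5188 ≈ 0.617.
Interpolate at f ≈ 0.617 with slerp weights a = sin((1−f)δ)/sin δ ≈ 0.547, b = sin(fδ)/sin δ ≈ 0.803.
p = a·p₁ + b·p₂ ≈ (0.814, -0.360, 0.456); φ = arcsin(p_z) ≈ 27.16°, λ = atan2(p_y, p_x) ≈ -23.84°.

≈ 27.2°N, 23.8°W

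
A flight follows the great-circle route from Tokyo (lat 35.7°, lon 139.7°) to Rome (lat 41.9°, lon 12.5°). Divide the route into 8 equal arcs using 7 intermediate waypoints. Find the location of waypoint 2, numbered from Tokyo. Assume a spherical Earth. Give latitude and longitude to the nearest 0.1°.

≈ lat 51.9°, lon 118.4°

Write both endpoints as unit vectors p₁, p₂ with components (cos φ cos λ, cos φ sin λ, sin φ).
The central angle between the endpoints is δ = arccos(p₁·p₂) ≈ 1.547 rad (88.6°).
Interpolate at f = 2/8 with slerp weights a = sin((1−f)δ)/sin δ ≈ 0.917, b = sin(fδ)/sin δ ≈ 0.377.
p = a·p₁ + b·p₂ ≈ (-0.294, 0.542, 0.787); φ = arcsin(p_z) ≈ 51.91°, λ = atan2(p_y, p_x) ≈ 118.45°.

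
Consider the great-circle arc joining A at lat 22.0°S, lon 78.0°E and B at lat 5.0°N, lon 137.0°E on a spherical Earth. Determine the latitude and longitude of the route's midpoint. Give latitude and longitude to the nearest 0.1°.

Write both endpoints as unit vectors p₁, p₂ with components (cos φ cos λ, cos φ sin λ, sin φ).
The central angle between the endpoints is δ = arccos(p₁·p₂) ≈ 1.112 rad (63.7°).
Interpolate at f = 1/2 with slerp weights a = sin((1−f)δ)/sin δ ≈ 0.589, b = sin(fδ)/sin δ ≈ 0.589.
p = a·p₁ + b·p₂ ≈ (-0.315, 0.934, -0.169); φ = arcsin(p_z) ≈ -9.74°, λ = atan2(p_y, p_x) ≈ 108.66°.

≈ lat 9.7°S, lon 108.7°E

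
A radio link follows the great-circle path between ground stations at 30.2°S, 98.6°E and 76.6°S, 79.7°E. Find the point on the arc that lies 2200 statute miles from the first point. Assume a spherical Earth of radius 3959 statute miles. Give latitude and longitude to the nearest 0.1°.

≈ 61.7°S, 92.1°E

Convert each endpoint to a unit vector on the sphere (x = cos φ cos λ, y = cos φ sin λ, z = sin φ).
The central angle between the endpoints is δ = arccos(p₁·p₂) ≈ 0.825 rad (47.2°). The total great-circle distance is δ·R ≈ 0.825 × 3959 ≈ 3265 mi, so the target fraction is f = 2200/3265 ≈ 0.674.
Interpolate at f ≈ 0.674 with slerp weights a = sin((1−f)δ)/sin δ ≈ 0.362, b = sin(fδ)/sin δ ≈ 0.718.
p = a·p₁ + b·p₂ ≈ (-0.017, 0.473, -0.881); φ = arcsin(p_z) ≈ -61.75°, λ = atan2(p_y, p_x) ≈ 92.06°.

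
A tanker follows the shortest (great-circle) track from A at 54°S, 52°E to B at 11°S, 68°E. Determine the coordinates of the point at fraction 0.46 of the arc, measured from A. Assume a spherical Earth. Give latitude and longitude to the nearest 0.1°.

From cos δ = sin φ₁ sin φ₂ + cos φ₁ cos φ₂ cos Δλ, the central angle is δ ≈ 0.783 rad (44.8°).
Interpolate at f = 0.46 with slerp weights a = sin((1−f)δ)/sin δ ≈ 0.582, b = sin(fδ)/sin δ ≈ 0.500.
p = a·p₁ + b·p₂ ≈ (0.394, 0.724, -0.566); φ = arcsin(p_z) ≈ -34.47°, λ = atan2(p_y, p_x) ≈ 61.44°.

≈ 34.5°S, 61.4°E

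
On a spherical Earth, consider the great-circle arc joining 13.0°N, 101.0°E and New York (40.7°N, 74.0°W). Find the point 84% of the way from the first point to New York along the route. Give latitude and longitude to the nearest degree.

The haversine formula gives a central angle δ ≈ 2.201 rad (126.1°) between the endpoints.
Interpolate at f = 0.84 with slerp weights a = sin((1−f)δ)/sin δ ≈ 0.427, b = sin(fδ)/sin δ ≈ 1.190.
p = a·p₁ + b·p₂ ≈ (0.169, -0.459, 0.872); φ = arcsin(p_z) ≈ 60.71°, λ = atan2(p_y, p_x) ≈ -69.75°.

≈ 61°N, 70°W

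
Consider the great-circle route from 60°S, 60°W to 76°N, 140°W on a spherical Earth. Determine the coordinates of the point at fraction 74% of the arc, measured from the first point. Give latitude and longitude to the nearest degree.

≈ 44°N, 93°W

Write both endpoints as unit vectors p₁, p₂ with components (cos φ cos λ, cos φ sin λ, sin φ).
The central angle between the endpoints is δ = arccos(p₁·p₂) ≈ 2.531 rad (145.0°).
Interpolate at f = 0.74 with slerp weights a = sin((1−f)δ)/sin δ ≈ 1.067, b = sin(fδ)/sin δ ≈ 1.665.
p = a·p₁ + b·p₂ ≈ (-0.042, -0.721, 0.692); φ = arcsin(p_z) ≈ 43.78°, λ = atan2(p_y, p_x) ≈ -93.33°.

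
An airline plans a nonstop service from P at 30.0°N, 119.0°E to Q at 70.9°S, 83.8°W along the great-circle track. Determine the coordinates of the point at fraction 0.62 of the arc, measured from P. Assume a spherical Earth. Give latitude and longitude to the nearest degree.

The haversine formula gives a central angle δ ≈ 2.395 rad (137.2°) between the endpoints.
Interpolate at f = 0.62 with slerp weights a = sin((1−f)δ)/sin δ ≈ 1.162, b = sin(fδ)/sin δ ≈ 1.466.
p = a·p₁ + b·p₂ ≈ (-0.436, 0.403, -0.805); φ = arcsin(p_z) ≈ -53.57°, λ = atan2(p_y, p_x) ≈ 137.25°.

≈ 54°S, 137°E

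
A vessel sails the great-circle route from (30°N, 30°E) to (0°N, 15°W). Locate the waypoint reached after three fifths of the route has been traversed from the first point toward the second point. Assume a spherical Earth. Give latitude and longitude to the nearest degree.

≈ (13°N, 1°E)

Write both endpoints as unit vectors p₁, p₂ with components (cos φ cos λ, cos φ sin λ, sin φ).
The central angle between the endpoints is δ = arccos(p₁·p₂) ≈ 0.912 rad (52.2°).
Interpolate at f = 3/5 with slerp weights a = sin((1−f)δ)/sin δ ≈ 0.451, b = sin(fδ)/sin δ ≈ 0.658.
p = a·p₁ + b·p₂ ≈ (0.974, 0.025, 0.226); φ = arcsin(p_z) ≈ 13.04°, λ = atan2(p_y, p_x) ≈ 1.47°.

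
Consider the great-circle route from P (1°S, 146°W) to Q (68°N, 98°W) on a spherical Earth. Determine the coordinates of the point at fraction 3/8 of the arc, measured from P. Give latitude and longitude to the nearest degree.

Write both endpoints as unit vectors p₁, p₂ with components (cos φ cos λ, cos φ sin λ, sin φ).
The central angle between the endpoints is δ = arccos(p₁·p₂) ≈ 1.334 rad (76.4°).
Interpolate at f = 3/8 with slerp weights a = sin((1−f)δ)/sin δ ≈ 0.762, b = sin(fδ)/sin δ ≈ 0.493.
p = a·p₁ + b·p₂ ≈ (-0.657, -0.609, 0.444); φ = arcsin(p_z) ≈ 26.37°, λ = atan2(p_y, p_x) ≈ -137.18°.

≈ (26°N, 137°W)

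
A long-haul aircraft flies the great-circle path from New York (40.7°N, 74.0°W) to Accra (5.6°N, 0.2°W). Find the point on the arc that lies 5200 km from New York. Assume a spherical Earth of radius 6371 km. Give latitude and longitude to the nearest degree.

≈ 23°N, 22°W

Convert each endpoint to a unit vector on the sphere (x = cos φ cos λ, y = cos φ sin λ, z = sin φ).
The central angle between the endpoints is δ = arccos(p₁·p₂) ≈ 1.293 rad (74.1°). The total great-circle distance is δ·R ≈ 1.293 × 6371 ≈ 8238 km, so the target fraction is f = 5200/8238 ≈ 0.631.
Interpolate at f ≈ 0.631 with slerp weights a = sin((1−f)δ)/sin δ ≈ 0.477, b = sin(fδ)/sin δ ≈ 0.758.
p = a·p₁ + b·p₂ ≈ (0.854, -0.350, 0.385); φ = arcsin(p_z) ≈ 22.66°, λ = atan2(p_y, p_x) ≈ -22.32°.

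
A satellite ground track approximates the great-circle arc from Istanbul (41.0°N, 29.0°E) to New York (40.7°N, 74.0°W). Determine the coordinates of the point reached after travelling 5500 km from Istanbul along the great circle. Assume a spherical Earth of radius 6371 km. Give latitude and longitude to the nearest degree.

Write both endpoints as unit vectors p₁, p₂ with components (cos φ cos λ, cos φ sin λ, sin φ).
The central angle between the endpoints is δ = arccos(p₁·p₂) ≈ 1.267 rad (72.6°). The total great-circle distance is δ·R ≈ 1.267 × 6371 ≈ 8072 km, so the target fraction is f = 5500/8072 ≈ 0.681.
Interpolate at f ≈ 0.681 with slerp weights a = sin((1−f)δ)/sin δ ≈ 0.412, b = sin(fδ)/sin δ ≈ 0.796.
p = a·p₁ + b·p₂ ≈ (0.438, -0.430, 0.789); φ = arcsin(p_z) ≈ 52.14°, λ = atan2(p_y, p_x) ≈ -44.44°.

≈ (52°N, 44°W)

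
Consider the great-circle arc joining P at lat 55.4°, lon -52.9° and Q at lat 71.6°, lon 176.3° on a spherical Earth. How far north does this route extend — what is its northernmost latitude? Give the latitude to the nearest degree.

≈ 80°

The great circle lies in the plane with unit normal n̂ = (p₁ × p₂)/|p₁ × p₂|.
Here n̂_z ≈ -0.181; the vertex latitude is φ_max = arccos|n̂_z| ≈ 79.5°.
Check via Clairaut: cos φ_max = |cos φ₁| · sin C = cos(55.4°)·sin(18.6°) ≈ 0.181, again giving ≈ 79.5°.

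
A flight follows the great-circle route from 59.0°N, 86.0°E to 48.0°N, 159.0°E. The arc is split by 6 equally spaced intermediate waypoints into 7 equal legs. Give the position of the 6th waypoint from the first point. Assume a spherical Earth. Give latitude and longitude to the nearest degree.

Write both endpoints as unit vectors p₁, p₂ with components (cos φ cos λ, cos φ sin λ, sin φ).
The central angle between the endpoints is δ = arccos(p₁·p₂) ≈ 0.741 rad (42.5°).
Interpolate at f = 6/7 with slerp weights a = sin((1−f)δ)/sin δ ≈ 0.157, b = sin(fδ)/sin δ ≈ 0.879.
p = a·p₁ + b·p₂ ≈ (-0.543, 0.291, 0.787); φ = arcsin(p_z) ≈ 51.94°, λ = atan2(p_y, p_x) ≈ 151.82°.

≈ 52°N, 152°E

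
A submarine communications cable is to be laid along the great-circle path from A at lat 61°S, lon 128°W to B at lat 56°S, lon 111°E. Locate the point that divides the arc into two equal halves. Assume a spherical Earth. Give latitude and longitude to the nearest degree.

≈ lat 73°S, lon 164°E

From cos δ = sin φ₁ sin φ₂ + cos φ₁ cos φ₂ cos Δλ, the central angle is δ ≈ 0.945 rad (54.2°).
Interpolate at f = 1/2 with slerp weights a = sin((1−f)δ)/sin δ ≈ 0.562, b = sin(fδ)/sin δ ≈ 0.562.
p = a·p₁ + b·p₂ ≈ (-0.280, 0.079, -0.957); φ = arcsin(p_z) ≈ -73.08°, λ = atan2(p_y, p_x) ≈ 164.32°.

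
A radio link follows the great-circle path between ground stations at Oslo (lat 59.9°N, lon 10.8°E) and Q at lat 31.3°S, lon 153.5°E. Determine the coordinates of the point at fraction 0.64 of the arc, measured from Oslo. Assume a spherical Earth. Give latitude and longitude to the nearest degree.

≈ lat 15°N, lon 130°E

Write both endpoints as unit vectors p₁, p₂ with components (cos φ cos λ, cos φ sin λ, sin φ).
The central angle between the endpoints is δ = arccos(p₁·p₂) ≈ 2.482 rad (142.2°).
Interpolate at f = 0.64 with slerp weights a = sin((1−f)δ)/sin δ ≈ 1.272, b = sin(fδ)/sin δ ≈ 1.632.
p = a·p₁ + b·p₂ ≈ (-0.621, 0.742, 0.253); φ = arcsin(p_z) ≈ 14.63°, λ = atan2(p_y, p_x) ≈ 129.95°.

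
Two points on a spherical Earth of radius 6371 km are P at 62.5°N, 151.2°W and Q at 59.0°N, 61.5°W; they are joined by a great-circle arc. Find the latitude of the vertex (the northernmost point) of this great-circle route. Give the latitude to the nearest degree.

The great circle lies in the plane with unit normal n̂ = (p₁ × p₂)/|p₁ × p₂|.
Here n̂_z ≈ +0.367; the vertex latitude is φ_max = arccos|n̂_z| ≈ 68.5°.
Check via Clairaut: cos φ_max = |cos φ₁| · sin C = cos(62.5°)·sin(52.6°) ≈ 0.367, again giving ≈ 68.5°.

≈ 68°N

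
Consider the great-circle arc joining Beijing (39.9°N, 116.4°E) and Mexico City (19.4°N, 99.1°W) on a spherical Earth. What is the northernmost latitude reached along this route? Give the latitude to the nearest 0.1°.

The great circle lies in the plane with unit normal n̂ = (p₁ × p₂)/|p₁ × p₂|.
Here n̂_z ≈ +0.453; the vertex latitude is φ_max = arccos|n̂_z| ≈ 63.0°.

≈ 63.0°N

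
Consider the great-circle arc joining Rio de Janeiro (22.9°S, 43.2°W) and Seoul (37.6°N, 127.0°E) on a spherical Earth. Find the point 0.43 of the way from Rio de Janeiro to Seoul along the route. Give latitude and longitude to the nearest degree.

The haversine formula gives a central angle δ ≈ 2.846 rad (163.1°) between the endpoints.
Interpolate at f = 0.43 with slerp weights a = sin((1−f)δ)/sin δ ≈ 3.428, b = sin(fδ)/sin δ ≈ 3.228.
p = a·p₁ + b·p₂ ≈ (0.763, -0.119, 0.636); φ = arcsin(p_z) ≈ 39.46°, λ = atan2(p_y, p_x) ≈ -8.88°.

≈ (39°N, 9°W)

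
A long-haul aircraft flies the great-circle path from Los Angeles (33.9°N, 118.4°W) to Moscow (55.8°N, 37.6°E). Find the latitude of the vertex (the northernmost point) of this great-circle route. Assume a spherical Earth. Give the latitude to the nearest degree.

≈ 79°N

The great circle lies in the plane with unit normal n̂ = (p₁ × p₂)/|p₁ × p₂|.
Here n̂_z ≈ +0.190; the vertex latitude is φ_max = arccos|n̂_z| ≈ 79.1°.
Check via Clairaut: cos φ_max = |cos φ₁| · sin C = cos(33.9°)·sin(13.2°) ≈ 0.190, again giving ≈ 79.1°.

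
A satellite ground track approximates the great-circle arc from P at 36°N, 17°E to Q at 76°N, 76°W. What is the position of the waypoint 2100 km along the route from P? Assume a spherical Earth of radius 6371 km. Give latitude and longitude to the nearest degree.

The haversine formula gives a central angle δ ≈ 0.976 rad (55.9°) between the endpoints. The total great-circle distance is δ·R ≈ 0.976 × 6371 ≈ 6220 km, so the target fraction is f = 2100/6220 ≈ 0.338.
Interpolate at f ≈ 0.338 with slerp weights a = sin((1−f)δ)/sin δ ≈ 0.727, b = sin(fδ)/sin δ ≈ 0.391.
p = a·p₁ + b·p₂ ≈ (0.586, 0.080, 0.807); φ = arcsin(p_z) ≈ 53.77°, λ = atan2(p_y, p_x) ≈ 7.81°.

≈ 54°N, 8°E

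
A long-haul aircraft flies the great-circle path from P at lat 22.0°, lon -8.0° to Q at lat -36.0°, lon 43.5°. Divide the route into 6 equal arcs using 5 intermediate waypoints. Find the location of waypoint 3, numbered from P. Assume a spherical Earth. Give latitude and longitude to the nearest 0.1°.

≈ lat -7.8°, lon 15.9°

The haversine formula gives a central angle δ ≈ 1.321 rad (75.7°) between the endpoints.
Interpolate at f = 3/6 with slerp weights a = sin((1−f)δ)/sin δ ≈ 0.633, b = sin(fδ)/sin δ ≈ 0.633.
p = a·p₁ + b·p₂ ≈ (0.953, 0.271, -0.135); φ = arcsin(p_z) ≈ -7.76°, λ = atan2(p_y, p_x) ≈ 15.87°.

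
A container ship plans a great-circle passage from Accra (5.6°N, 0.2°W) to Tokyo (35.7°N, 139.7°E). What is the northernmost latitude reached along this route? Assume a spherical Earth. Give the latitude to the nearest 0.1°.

≈ 51.0°N

The great circle lies in the plane with unit normal n̂ = (p₁ × p₂)/|p₁ × p₂|.
Here n̂_z ≈ +0.629; the vertex latitude is φ_max = arccos|n̂_z| ≈ 51.0°.
Check via Clairaut: cos φ_max = |cos φ₁| · sin C = cos(5.6°)·sin(39.2°) ≈ 0.629, again giving ≈ 51.0°.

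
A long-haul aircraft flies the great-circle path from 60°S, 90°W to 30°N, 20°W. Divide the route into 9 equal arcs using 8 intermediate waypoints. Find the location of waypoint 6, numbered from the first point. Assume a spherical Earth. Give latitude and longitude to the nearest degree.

≈ 2°S, 37°W

The haversine formula gives a central angle δ ≈ 1.860 rad (106.6°) between the endpoints.
Interpolate at f = 6/9 with slerp weights a = sin((1−f)δ)/sin δ ≈ 0.606, b = sin(fδ)/sin δ ≈ 0.987.
p = a·p₁ + b·p₂ ≈ (0.803, -0.595, -0.032); φ = arcsin(p_z) ≈ -1.81°, λ = atan2(p_y, p_x) ≈ -36.55°.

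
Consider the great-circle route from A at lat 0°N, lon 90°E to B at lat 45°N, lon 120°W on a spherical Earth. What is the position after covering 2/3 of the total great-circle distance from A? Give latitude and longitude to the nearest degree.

≈ lat 63°N, lon 169°E

From cos δ = sin φ₁ sin φ₂ + cos φ₁ cos φ₂ cos Δλ, the central angle is δ ≈ 2.230 rad (127.8°).
Interpolate at f = 2/3 with slerp weights a = sin((1−f)δ)/sin δ ≈ 0.856, b = sin(fδ)/sin δ ≈ 1.260.
p = a·p₁ + b·p₂ ≈ (-0.446, 0.084, 0.891); φ = arcsin(p_z) ≈ 63.03°, λ = atan2(p_y, p_x) ≈ 169.31°.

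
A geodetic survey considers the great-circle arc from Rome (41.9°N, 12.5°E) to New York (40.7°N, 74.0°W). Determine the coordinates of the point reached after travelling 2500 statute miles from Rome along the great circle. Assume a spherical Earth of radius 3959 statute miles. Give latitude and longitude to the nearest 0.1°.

≈ 49.9°N, 39.3°W

From cos δ = sin φ₁ sin φ₂ + cos φ₁ cos φ₂ cos Δλ, the central angle is δ ≈ 1.082 rad (62.0°). The total great-circle distance is δ·R ≈ 1.082 × 3959 ≈ 4282 mi, so the target fraction is f = 2500/4282 ≈ 0.584.
Interpolate at f ≈ 0.584 with slerp weights a = sin((1−f)δ)/sin δ ≈ 0.493, b = sin(fδ)/sin δ ≈ 0.669.
p = a·p₁ + b·p₂ ≈ (0.498, -0.408, 0.765); φ = arcsin(p_z) ≈ 49.93°, λ = atan2(p_y, p_x) ≈ -39.33°.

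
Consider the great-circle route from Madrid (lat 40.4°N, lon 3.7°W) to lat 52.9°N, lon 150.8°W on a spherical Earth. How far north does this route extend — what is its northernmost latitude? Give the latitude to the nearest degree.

The great circle lies in the plane with unit normal n̂ = (p₁ × p₂)/|p₁ × p₂|.
Here n̂_z ≈ -0.252; the vertex latitude is φ_max = arccos|n̂_z| ≈ 75.4°.
Check via Clairaut: cos φ_max = |cos φ₁| · sin C = cos(40.4°)·sin(19.3°) ≈ 0.252, again giving ≈ 75.4°.

≈ 75°N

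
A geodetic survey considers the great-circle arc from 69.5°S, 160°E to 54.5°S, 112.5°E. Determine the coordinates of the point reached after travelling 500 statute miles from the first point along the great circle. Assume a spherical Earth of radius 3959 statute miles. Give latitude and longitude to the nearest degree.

≈ 67°S, 142°E

The haversine formula gives a central angle δ ≈ 0.451 rad (25.8°) between the endpoints. The total great-circle distance is δ·R ≈ 0.451 × 3959 ≈ 1786 mi, so the target fraction is f = 500/1786 ≈ 0.280.
Interpolate at f ≈ 0.280 with slerp weights a = sin((1−f)δ)/sin δ ≈ 0.732, b = sin(fδ)/sin δ ≈ 0.289.
p = a·p₁ + b·p₂ ≈ (-0.305, 0.243, -0.921); φ = arcsin(p_z) ≈ -67.05°, λ = atan2(p_y, p_x) ≈ 141.50°.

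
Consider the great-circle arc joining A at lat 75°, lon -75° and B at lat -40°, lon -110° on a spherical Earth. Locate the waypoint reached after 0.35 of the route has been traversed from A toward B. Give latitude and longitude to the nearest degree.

From cos δ = sin φ₁ sin φ₂ + cos φ₁ cos φ₂ cos Δλ, the central angle is δ ≈ 2.047 rad (117.3°).
Interpolate at f = 0.35 with slerp weights a = sin((1−f)δ)/sin δ ≈ 1.093, b = sin(fδ)/sin δ ≈ 0.739.
p = a·p₁ + b·p₂ ≈ (-0.120, -0.805, 0.581); φ = arcsin(p_z) ≈ 35.50°, λ = atan2(p_y, p_x) ≈ -98.50°.

≈ lat 35°, lon -99°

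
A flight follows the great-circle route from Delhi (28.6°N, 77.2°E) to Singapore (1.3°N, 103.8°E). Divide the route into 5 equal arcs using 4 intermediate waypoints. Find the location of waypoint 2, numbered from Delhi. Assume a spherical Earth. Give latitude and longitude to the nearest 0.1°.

≈ 18.1°N, 88.7°E

Convert each endpoint to a unit vector on the sphere (x = cos φ cos λ, y = cos φ sin λ, z = sin φ).
The central angle between the endpoints is δ = arccos(p₁·p₂) ≈ 0.651 rad (37.3°).
Interpolate at f = 2/5 with slerp weights a = sin((1−f)δ)/sin δ ≈ 0.628, b = sin(fδ)/sin δ ≈ 0.425.
p = a·p₁ + b·p₂ ≈ (0.021, 0.950, 0.310); φ = arcsin(p_z) ≈ 18.08°, λ = atan2(p_y, p_x) ≈ 88.74°.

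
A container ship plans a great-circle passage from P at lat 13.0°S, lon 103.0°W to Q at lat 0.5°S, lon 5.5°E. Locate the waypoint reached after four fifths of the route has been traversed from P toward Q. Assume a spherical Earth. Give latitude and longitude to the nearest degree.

Write both endpoints as unit vectors p₁, p₂ with components (cos φ cos λ, cos φ sin λ, sin φ).
The central angle between the endpoints is δ = arccos(p₁·p₂) ≈ 1.883 rad (107.9°).
Interpolate at f = 4/5 with slerp weights a = sin((1−f)δ)/sin δ ≈ 0.386, b = sin(fδ)/sin δ ≈ 1.049.
p = a·p₁ + b·p₂ ≈ (0.959, -0.266, -0.096); φ = arcsin(p_z) ≈ -5.51°, λ = atan2(p_y, p_x) ≈ -15.52°.

≈ lat 6°S, lon 16°W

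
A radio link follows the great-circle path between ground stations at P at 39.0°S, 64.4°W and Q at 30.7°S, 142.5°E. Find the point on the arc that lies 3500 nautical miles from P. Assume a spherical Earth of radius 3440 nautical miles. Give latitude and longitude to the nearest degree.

≈ 69°S, 168°W

Convert each endpoint to a unit vector on the sphere (x = cos φ cos λ, y = cos φ sin λ, z = sin φ).
The central angle between the endpoints is δ = arccos(p₁·p₂) ≈ 1.849 rad (105.9°). The total great-circle distance is δ·R ≈ 1.849 × 3440 ≈ 6361 nmi, so the target fraction is f = 3500/6361 ≈ 0.550.
Interpolate at f ≈ 0.550 with slerp weights a = sin((1−f)δ)/sin δ ≈ 0.769, b = sin(fδ)/sin δ ≈ 0.885.
p = a·p₁ + b·p₂ ≈ (-0.346, -0.075, -0.935); φ = arcsin(p_z) ≈ -69.29°, λ = atan2(p_y, p_x) ≈ -167.67°.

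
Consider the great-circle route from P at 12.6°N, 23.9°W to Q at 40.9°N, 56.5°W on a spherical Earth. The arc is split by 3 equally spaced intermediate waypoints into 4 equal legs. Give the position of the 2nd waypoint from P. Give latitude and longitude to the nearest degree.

The haversine formula gives a central angle δ ≈ 0.701 rad (40.2°) between the endpoints.
Interpolate at f = 2/4 with slerp weights a = sin((1−f)δ)/sin δ ≈ 0.532, b = sin(fδ)/sin δ ≈ 0.532.
p = a·p₁ + b·p₂ ≈ (0.697, -0.546, 0.465); φ = arcsin(p_z) ≈ 27.69°, λ = atan2(p_y, p_x) ≈ -38.07°.

≈ 28°N, 38°W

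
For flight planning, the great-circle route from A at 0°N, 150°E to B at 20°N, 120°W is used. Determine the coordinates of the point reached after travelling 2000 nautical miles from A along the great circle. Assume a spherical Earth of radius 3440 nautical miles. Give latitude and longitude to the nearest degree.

Write both endpoints as unit vectors p₁, p₂ with components (cos φ cos λ, cos φ sin λ, sin φ).
The central angle between the endpoints is δ = arccos(p₁·p₂) ≈ 1.571 rad (90.0°). The total great-circle distance is δ·R ≈ 1.571 × 3440 ≈ 5404 nmi, so the target fraction is f = 2000/5404 ≈ 0.370.
Interpolate at f ≈ 0.370 with slerp weights a = sin((1−f)δ)/sin δ ≈ 0.836, b = sin(fδ)/sin δ ≈ 0.549.
p = a·p₁ + b·p₂ ≈ (-0.982, -0.029, 0.188); φ = arcsin(p_z) ≈ 10.83°, λ = atan2(p_y, p_x) ≈ -178.30°.

≈ 11°N, 178°W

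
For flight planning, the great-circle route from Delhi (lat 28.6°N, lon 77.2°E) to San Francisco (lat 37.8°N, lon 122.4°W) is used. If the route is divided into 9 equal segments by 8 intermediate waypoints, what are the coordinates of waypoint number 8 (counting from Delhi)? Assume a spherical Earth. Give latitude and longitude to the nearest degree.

The haversine formula gives a central angle δ ≈ 1.939 rad (111.1°) between the endpoints.
Interpolate at f = 8/9 with slerp weights a = sin((1−f)δ)/sin δ ≈ 0.229, b = sin(fδ)/sin δ ≈ 1.059.
p = a·p₁ + b·p₂ ≈ (-0.404, -0.511, 0.759); φ = arcsin(p_z) ≈ 49.38°, λ = atan2(p_y, p_x) ≈ -128.35°.

≈ lat 49°N, lon 128°W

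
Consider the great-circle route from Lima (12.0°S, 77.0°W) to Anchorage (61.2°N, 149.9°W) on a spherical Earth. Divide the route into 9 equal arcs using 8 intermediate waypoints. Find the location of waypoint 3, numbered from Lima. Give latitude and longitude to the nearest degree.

≈ (15°N, 91°W)

Write both endpoints as unit vectors p₁, p₂ with components (cos φ cos λ, cos φ sin λ, sin φ).
The central angle between the endpoints is δ = arccos(p₁·p₂) ≈ 1.614 rad (92.5°).
Interpolate at f = 3/9 with slerp weights a = sin((1−f)δ)/sin δ ≈ 0.881, b = sin(fδ)/sin δ ≈ 0.513.
p = a·p₁ + b·p₂ ≈ (-0.020, -0.964, 0.266); φ = arcsin(p_z) ≈ 15.45°, λ = atan2(p_y, p_x) ≈ -91.19°.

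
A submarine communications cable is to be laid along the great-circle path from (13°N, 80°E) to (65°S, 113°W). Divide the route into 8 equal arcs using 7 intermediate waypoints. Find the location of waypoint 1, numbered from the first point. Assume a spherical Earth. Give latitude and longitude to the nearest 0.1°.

Write both endpoints as unit vectors p₁, p₂ with components (cos φ cos λ, cos φ sin λ, sin φ).
The central angle between the endpoints is δ = arccos(p₁·p₂) ≈ 2.221 rad (127.2°).
Interpolate at f = 1/8 with slerp weights a = sin((1−f)δ)/sin δ ≈ 1.170, b = sin(fδ)/sin δ ≈ 0.344.
p = a·p₁ + b·p₂ ≈ (0.141, 0.989, -0.049); φ = arcsin(p_z) ≈ -2.79°, λ = atan2(p_y, p_x) ≈ 81.88°.

≈ (2.8°S, 81.9°E)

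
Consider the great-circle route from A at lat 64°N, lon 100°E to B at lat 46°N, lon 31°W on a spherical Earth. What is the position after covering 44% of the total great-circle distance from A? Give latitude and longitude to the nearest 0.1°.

The haversine formula gives a central angle δ ≈ 1.108 rad (63.5°) between the endpoints.
Interpolate at f = 0.44 with slerp weights a = sin((1−f)δ)/sin δ ≈ 0.650, b = sin(fδ)/sin δ ≈ 0.523.
p = a·p₁ + b·p₂ ≈ (0.262, 0.093, 0.960); φ = arcsin(p_z) ≈ 73.84°, λ = atan2(p_y, p_x) ≈ 19.57°.

≈ lat 73.8°N, lon 19.6°E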